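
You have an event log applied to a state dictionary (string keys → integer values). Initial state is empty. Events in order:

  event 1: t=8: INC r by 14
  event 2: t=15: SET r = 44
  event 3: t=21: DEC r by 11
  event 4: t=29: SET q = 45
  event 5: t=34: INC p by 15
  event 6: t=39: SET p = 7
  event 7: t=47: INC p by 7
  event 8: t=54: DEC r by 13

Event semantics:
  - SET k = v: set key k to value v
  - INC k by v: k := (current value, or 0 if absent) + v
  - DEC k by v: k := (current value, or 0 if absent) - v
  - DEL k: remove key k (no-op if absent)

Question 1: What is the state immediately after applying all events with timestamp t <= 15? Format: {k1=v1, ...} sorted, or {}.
Answer: {r=44}

Derivation:
Apply events with t <= 15 (2 events):
  after event 1 (t=8: INC r by 14): {r=14}
  after event 2 (t=15: SET r = 44): {r=44}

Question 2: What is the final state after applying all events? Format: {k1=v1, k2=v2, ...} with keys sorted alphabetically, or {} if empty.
Answer: {p=14, q=45, r=20}

Derivation:
  after event 1 (t=8: INC r by 14): {r=14}
  after event 2 (t=15: SET r = 44): {r=44}
  after event 3 (t=21: DEC r by 11): {r=33}
  after event 4 (t=29: SET q = 45): {q=45, r=33}
  after event 5 (t=34: INC p by 15): {p=15, q=45, r=33}
  after event 6 (t=39: SET p = 7): {p=7, q=45, r=33}
  after event 7 (t=47: INC p by 7): {p=14, q=45, r=33}
  after event 8 (t=54: DEC r by 13): {p=14, q=45, r=20}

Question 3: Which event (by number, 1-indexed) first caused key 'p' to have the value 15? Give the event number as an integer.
Answer: 5

Derivation:
Looking for first event where p becomes 15:
  event 5: p (absent) -> 15  <-- first match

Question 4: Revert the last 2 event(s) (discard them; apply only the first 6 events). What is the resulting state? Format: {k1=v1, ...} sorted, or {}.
Answer: {p=7, q=45, r=33}

Derivation:
Keep first 6 events (discard last 2):
  after event 1 (t=8: INC r by 14): {r=14}
  after event 2 (t=15: SET r = 44): {r=44}
  after event 3 (t=21: DEC r by 11): {r=33}
  after event 4 (t=29: SET q = 45): {q=45, r=33}
  after event 5 (t=34: INC p by 15): {p=15, q=45, r=33}
  after event 6 (t=39: SET p = 7): {p=7, q=45, r=33}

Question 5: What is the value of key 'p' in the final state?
Answer: 14

Derivation:
Track key 'p' through all 8 events:
  event 1 (t=8: INC r by 14): p unchanged
  event 2 (t=15: SET r = 44): p unchanged
  event 3 (t=21: DEC r by 11): p unchanged
  event 4 (t=29: SET q = 45): p unchanged
  event 5 (t=34: INC p by 15): p (absent) -> 15
  event 6 (t=39: SET p = 7): p 15 -> 7
  event 7 (t=47: INC p by 7): p 7 -> 14
  event 8 (t=54: DEC r by 13): p unchanged
Final: p = 14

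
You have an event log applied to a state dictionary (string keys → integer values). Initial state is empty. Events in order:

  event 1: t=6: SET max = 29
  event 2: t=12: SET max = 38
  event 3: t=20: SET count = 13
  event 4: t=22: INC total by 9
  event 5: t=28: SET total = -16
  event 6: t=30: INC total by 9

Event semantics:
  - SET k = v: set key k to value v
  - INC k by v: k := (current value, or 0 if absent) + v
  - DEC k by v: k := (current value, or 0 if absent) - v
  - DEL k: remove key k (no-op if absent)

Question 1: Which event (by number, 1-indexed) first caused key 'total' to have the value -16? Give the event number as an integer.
Answer: 5

Derivation:
Looking for first event where total becomes -16:
  event 4: total = 9
  event 5: total 9 -> -16  <-- first match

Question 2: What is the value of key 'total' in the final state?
Track key 'total' through all 6 events:
  event 1 (t=6: SET max = 29): total unchanged
  event 2 (t=12: SET max = 38): total unchanged
  event 3 (t=20: SET count = 13): total unchanged
  event 4 (t=22: INC total by 9): total (absent) -> 9
  event 5 (t=28: SET total = -16): total 9 -> -16
  event 6 (t=30: INC total by 9): total -16 -> -7
Final: total = -7

Answer: -7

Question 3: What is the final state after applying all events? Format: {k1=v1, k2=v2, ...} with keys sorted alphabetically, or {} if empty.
Answer: {count=13, max=38, total=-7}

Derivation:
  after event 1 (t=6: SET max = 29): {max=29}
  after event 2 (t=12: SET max = 38): {max=38}
  after event 3 (t=20: SET count = 13): {count=13, max=38}
  after event 4 (t=22: INC total by 9): {count=13, max=38, total=9}
  after event 5 (t=28: SET total = -16): {count=13, max=38, total=-16}
  after event 6 (t=30: INC total by 9): {count=13, max=38, total=-7}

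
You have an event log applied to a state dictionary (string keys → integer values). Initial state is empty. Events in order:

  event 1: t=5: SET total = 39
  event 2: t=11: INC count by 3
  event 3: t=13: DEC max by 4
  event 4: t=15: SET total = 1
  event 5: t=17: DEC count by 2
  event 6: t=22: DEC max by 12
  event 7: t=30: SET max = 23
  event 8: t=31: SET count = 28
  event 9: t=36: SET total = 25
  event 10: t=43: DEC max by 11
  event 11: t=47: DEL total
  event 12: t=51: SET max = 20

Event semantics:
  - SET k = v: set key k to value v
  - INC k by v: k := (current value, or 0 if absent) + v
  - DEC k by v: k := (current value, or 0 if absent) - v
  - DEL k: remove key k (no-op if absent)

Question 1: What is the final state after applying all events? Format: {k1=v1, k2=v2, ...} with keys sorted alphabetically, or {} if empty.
Answer: {count=28, max=20}

Derivation:
  after event 1 (t=5: SET total = 39): {total=39}
  after event 2 (t=11: INC count by 3): {count=3, total=39}
  after event 3 (t=13: DEC max by 4): {count=3, max=-4, total=39}
  after event 4 (t=15: SET total = 1): {count=3, max=-4, total=1}
  after event 5 (t=17: DEC count by 2): {count=1, max=-4, total=1}
  after event 6 (t=22: DEC max by 12): {count=1, max=-16, total=1}
  after event 7 (t=30: SET max = 23): {count=1, max=23, total=1}
  after event 8 (t=31: SET count = 28): {count=28, max=23, total=1}
  after event 9 (t=36: SET total = 25): {count=28, max=23, total=25}
  after event 10 (t=43: DEC max by 11): {count=28, max=12, total=25}
  after event 11 (t=47: DEL total): {count=28, max=12}
  after event 12 (t=51: SET max = 20): {count=28, max=20}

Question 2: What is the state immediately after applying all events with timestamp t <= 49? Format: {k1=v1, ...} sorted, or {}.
Answer: {count=28, max=12}

Derivation:
Apply events with t <= 49 (11 events):
  after event 1 (t=5: SET total = 39): {total=39}
  after event 2 (t=11: INC count by 3): {count=3, total=39}
  after event 3 (t=13: DEC max by 4): {count=3, max=-4, total=39}
  after event 4 (t=15: SET total = 1): {count=3, max=-4, total=1}
  after event 5 (t=17: DEC count by 2): {count=1, max=-4, total=1}
  after event 6 (t=22: DEC max by 12): {count=1, max=-16, total=1}
  after event 7 (t=30: SET max = 23): {count=1, max=23, total=1}
  after event 8 (t=31: SET count = 28): {count=28, max=23, total=1}
  after event 9 (t=36: SET total = 25): {count=28, max=23, total=25}
  after event 10 (t=43: DEC max by 11): {count=28, max=12, total=25}
  after event 11 (t=47: DEL total): {count=28, max=12}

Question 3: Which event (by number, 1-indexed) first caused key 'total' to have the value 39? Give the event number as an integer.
Answer: 1

Derivation:
Looking for first event where total becomes 39:
  event 1: total (absent) -> 39  <-- first match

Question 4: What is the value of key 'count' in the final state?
Answer: 28

Derivation:
Track key 'count' through all 12 events:
  event 1 (t=5: SET total = 39): count unchanged
  event 2 (t=11: INC count by 3): count (absent) -> 3
  event 3 (t=13: DEC max by 4): count unchanged
  event 4 (t=15: SET total = 1): count unchanged
  event 5 (t=17: DEC count by 2): count 3 -> 1
  event 6 (t=22: DEC max by 12): count unchanged
  event 7 (t=30: SET max = 23): count unchanged
  event 8 (t=31: SET count = 28): count 1 -> 28
  event 9 (t=36: SET total = 25): count unchanged
  event 10 (t=43: DEC max by 11): count unchanged
  event 11 (t=47: DEL total): count unchanged
  event 12 (t=51: SET max = 20): count unchanged
Final: count = 28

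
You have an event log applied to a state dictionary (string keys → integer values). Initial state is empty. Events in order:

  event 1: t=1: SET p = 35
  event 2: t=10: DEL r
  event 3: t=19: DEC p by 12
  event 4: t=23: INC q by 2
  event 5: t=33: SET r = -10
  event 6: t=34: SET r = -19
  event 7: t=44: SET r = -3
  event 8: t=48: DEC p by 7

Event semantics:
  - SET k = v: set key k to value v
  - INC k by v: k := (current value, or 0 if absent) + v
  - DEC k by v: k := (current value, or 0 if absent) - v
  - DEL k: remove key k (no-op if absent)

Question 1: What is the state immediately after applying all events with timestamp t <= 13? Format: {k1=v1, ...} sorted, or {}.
Apply events with t <= 13 (2 events):
  after event 1 (t=1: SET p = 35): {p=35}
  after event 2 (t=10: DEL r): {p=35}

Answer: {p=35}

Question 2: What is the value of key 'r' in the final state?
Answer: -3

Derivation:
Track key 'r' through all 8 events:
  event 1 (t=1: SET p = 35): r unchanged
  event 2 (t=10: DEL r): r (absent) -> (absent)
  event 3 (t=19: DEC p by 12): r unchanged
  event 4 (t=23: INC q by 2): r unchanged
  event 5 (t=33: SET r = -10): r (absent) -> -10
  event 6 (t=34: SET r = -19): r -10 -> -19
  event 7 (t=44: SET r = -3): r -19 -> -3
  event 8 (t=48: DEC p by 7): r unchanged
Final: r = -3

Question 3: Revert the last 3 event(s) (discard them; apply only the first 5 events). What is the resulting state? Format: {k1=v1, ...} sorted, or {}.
Answer: {p=23, q=2, r=-10}

Derivation:
Keep first 5 events (discard last 3):
  after event 1 (t=1: SET p = 35): {p=35}
  after event 2 (t=10: DEL r): {p=35}
  after event 3 (t=19: DEC p by 12): {p=23}
  after event 4 (t=23: INC q by 2): {p=23, q=2}
  after event 5 (t=33: SET r = -10): {p=23, q=2, r=-10}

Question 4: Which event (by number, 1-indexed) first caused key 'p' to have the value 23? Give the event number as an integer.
Answer: 3

Derivation:
Looking for first event where p becomes 23:
  event 1: p = 35
  event 2: p = 35
  event 3: p 35 -> 23  <-- first match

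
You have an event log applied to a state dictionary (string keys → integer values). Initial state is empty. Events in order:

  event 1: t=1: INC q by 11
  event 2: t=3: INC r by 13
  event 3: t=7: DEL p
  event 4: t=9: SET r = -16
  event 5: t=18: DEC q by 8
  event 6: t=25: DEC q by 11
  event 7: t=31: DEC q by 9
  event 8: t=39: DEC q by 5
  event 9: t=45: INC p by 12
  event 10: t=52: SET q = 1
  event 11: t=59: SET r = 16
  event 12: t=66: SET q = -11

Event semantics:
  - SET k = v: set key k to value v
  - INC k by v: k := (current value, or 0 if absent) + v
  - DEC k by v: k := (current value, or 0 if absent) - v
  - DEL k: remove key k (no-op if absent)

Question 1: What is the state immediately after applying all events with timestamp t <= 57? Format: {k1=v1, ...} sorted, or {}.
Answer: {p=12, q=1, r=-16}

Derivation:
Apply events with t <= 57 (10 events):
  after event 1 (t=1: INC q by 11): {q=11}
  after event 2 (t=3: INC r by 13): {q=11, r=13}
  after event 3 (t=7: DEL p): {q=11, r=13}
  after event 4 (t=9: SET r = -16): {q=11, r=-16}
  after event 5 (t=18: DEC q by 8): {q=3, r=-16}
  after event 6 (t=25: DEC q by 11): {q=-8, r=-16}
  after event 7 (t=31: DEC q by 9): {q=-17, r=-16}
  after event 8 (t=39: DEC q by 5): {q=-22, r=-16}
  after event 9 (t=45: INC p by 12): {p=12, q=-22, r=-16}
  after event 10 (t=52: SET q = 1): {p=12, q=1, r=-16}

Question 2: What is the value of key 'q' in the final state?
Track key 'q' through all 12 events:
  event 1 (t=1: INC q by 11): q (absent) -> 11
  event 2 (t=3: INC r by 13): q unchanged
  event 3 (t=7: DEL p): q unchanged
  event 4 (t=9: SET r = -16): q unchanged
  event 5 (t=18: DEC q by 8): q 11 -> 3
  event 6 (t=25: DEC q by 11): q 3 -> -8
  event 7 (t=31: DEC q by 9): q -8 -> -17
  event 8 (t=39: DEC q by 5): q -17 -> -22
  event 9 (t=45: INC p by 12): q unchanged
  event 10 (t=52: SET q = 1): q -22 -> 1
  event 11 (t=59: SET r = 16): q unchanged
  event 12 (t=66: SET q = -11): q 1 -> -11
Final: q = -11

Answer: -11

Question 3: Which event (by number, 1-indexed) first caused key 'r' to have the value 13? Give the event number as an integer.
Answer: 2

Derivation:
Looking for first event where r becomes 13:
  event 2: r (absent) -> 13  <-- first match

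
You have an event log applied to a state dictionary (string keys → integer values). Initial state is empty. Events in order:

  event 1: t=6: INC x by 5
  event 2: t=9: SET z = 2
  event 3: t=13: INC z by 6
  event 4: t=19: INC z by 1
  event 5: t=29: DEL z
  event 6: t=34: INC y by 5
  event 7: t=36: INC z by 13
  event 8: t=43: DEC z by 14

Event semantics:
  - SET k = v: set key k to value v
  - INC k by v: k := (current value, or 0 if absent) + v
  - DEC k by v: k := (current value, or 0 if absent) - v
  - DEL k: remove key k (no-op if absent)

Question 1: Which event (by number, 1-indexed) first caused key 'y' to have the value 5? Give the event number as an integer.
Answer: 6

Derivation:
Looking for first event where y becomes 5:
  event 6: y (absent) -> 5  <-- first match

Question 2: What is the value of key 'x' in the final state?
Answer: 5

Derivation:
Track key 'x' through all 8 events:
  event 1 (t=6: INC x by 5): x (absent) -> 5
  event 2 (t=9: SET z = 2): x unchanged
  event 3 (t=13: INC z by 6): x unchanged
  event 4 (t=19: INC z by 1): x unchanged
  event 5 (t=29: DEL z): x unchanged
  event 6 (t=34: INC y by 5): x unchanged
  event 7 (t=36: INC z by 13): x unchanged
  event 8 (t=43: DEC z by 14): x unchanged
Final: x = 5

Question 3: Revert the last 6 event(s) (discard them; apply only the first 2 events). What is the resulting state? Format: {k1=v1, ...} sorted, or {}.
Keep first 2 events (discard last 6):
  after event 1 (t=6: INC x by 5): {x=5}
  after event 2 (t=9: SET z = 2): {x=5, z=2}

Answer: {x=5, z=2}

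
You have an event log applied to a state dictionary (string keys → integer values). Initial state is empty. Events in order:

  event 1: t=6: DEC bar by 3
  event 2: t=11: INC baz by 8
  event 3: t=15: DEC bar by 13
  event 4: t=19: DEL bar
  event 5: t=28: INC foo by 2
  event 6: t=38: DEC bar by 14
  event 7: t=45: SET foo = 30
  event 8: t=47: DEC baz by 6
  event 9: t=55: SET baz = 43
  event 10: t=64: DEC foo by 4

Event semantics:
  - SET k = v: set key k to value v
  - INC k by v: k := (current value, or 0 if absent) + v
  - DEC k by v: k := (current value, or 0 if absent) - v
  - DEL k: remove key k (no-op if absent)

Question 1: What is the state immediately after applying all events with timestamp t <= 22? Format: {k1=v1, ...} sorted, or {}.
Answer: {baz=8}

Derivation:
Apply events with t <= 22 (4 events):
  after event 1 (t=6: DEC bar by 3): {bar=-3}
  after event 2 (t=11: INC baz by 8): {bar=-3, baz=8}
  after event 3 (t=15: DEC bar by 13): {bar=-16, baz=8}
  after event 4 (t=19: DEL bar): {baz=8}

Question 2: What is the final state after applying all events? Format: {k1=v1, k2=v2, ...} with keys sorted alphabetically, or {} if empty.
  after event 1 (t=6: DEC bar by 3): {bar=-3}
  after event 2 (t=11: INC baz by 8): {bar=-3, baz=8}
  after event 3 (t=15: DEC bar by 13): {bar=-16, baz=8}
  after event 4 (t=19: DEL bar): {baz=8}
  after event 5 (t=28: INC foo by 2): {baz=8, foo=2}
  after event 6 (t=38: DEC bar by 14): {bar=-14, baz=8, foo=2}
  after event 7 (t=45: SET foo = 30): {bar=-14, baz=8, foo=30}
  after event 8 (t=47: DEC baz by 6): {bar=-14, baz=2, foo=30}
  after event 9 (t=55: SET baz = 43): {bar=-14, baz=43, foo=30}
  after event 10 (t=64: DEC foo by 4): {bar=-14, baz=43, foo=26}

Answer: {bar=-14, baz=43, foo=26}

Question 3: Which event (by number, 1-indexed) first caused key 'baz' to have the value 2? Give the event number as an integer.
Looking for first event where baz becomes 2:
  event 2: baz = 8
  event 3: baz = 8
  event 4: baz = 8
  event 5: baz = 8
  event 6: baz = 8
  event 7: baz = 8
  event 8: baz 8 -> 2  <-- first match

Answer: 8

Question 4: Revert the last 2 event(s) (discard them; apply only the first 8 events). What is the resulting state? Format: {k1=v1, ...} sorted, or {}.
Answer: {bar=-14, baz=2, foo=30}

Derivation:
Keep first 8 events (discard last 2):
  after event 1 (t=6: DEC bar by 3): {bar=-3}
  after event 2 (t=11: INC baz by 8): {bar=-3, baz=8}
  after event 3 (t=15: DEC bar by 13): {bar=-16, baz=8}
  after event 4 (t=19: DEL bar): {baz=8}
  after event 5 (t=28: INC foo by 2): {baz=8, foo=2}
  after event 6 (t=38: DEC bar by 14): {bar=-14, baz=8, foo=2}
  after event 7 (t=45: SET foo = 30): {bar=-14, baz=8, foo=30}
  after event 8 (t=47: DEC baz by 6): {bar=-14, baz=2, foo=30}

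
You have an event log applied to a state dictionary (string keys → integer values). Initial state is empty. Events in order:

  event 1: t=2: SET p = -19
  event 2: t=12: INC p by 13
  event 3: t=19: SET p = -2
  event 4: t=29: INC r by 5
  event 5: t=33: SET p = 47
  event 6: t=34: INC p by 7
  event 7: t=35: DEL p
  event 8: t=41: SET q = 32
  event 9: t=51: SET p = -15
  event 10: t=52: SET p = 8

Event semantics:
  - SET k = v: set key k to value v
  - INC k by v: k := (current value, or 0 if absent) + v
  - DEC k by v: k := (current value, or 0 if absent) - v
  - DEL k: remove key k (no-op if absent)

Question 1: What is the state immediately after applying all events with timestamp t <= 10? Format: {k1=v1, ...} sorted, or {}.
Answer: {p=-19}

Derivation:
Apply events with t <= 10 (1 events):
  after event 1 (t=2: SET p = -19): {p=-19}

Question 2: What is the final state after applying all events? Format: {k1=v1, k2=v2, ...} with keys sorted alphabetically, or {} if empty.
Answer: {p=8, q=32, r=5}

Derivation:
  after event 1 (t=2: SET p = -19): {p=-19}
  after event 2 (t=12: INC p by 13): {p=-6}
  after event 3 (t=19: SET p = -2): {p=-2}
  after event 4 (t=29: INC r by 5): {p=-2, r=5}
  after event 5 (t=33: SET p = 47): {p=47, r=5}
  after event 6 (t=34: INC p by 7): {p=54, r=5}
  after event 7 (t=35: DEL p): {r=5}
  after event 8 (t=41: SET q = 32): {q=32, r=5}
  after event 9 (t=51: SET p = -15): {p=-15, q=32, r=5}
  after event 10 (t=52: SET p = 8): {p=8, q=32, r=5}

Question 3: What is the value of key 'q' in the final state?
Answer: 32

Derivation:
Track key 'q' through all 10 events:
  event 1 (t=2: SET p = -19): q unchanged
  event 2 (t=12: INC p by 13): q unchanged
  event 3 (t=19: SET p = -2): q unchanged
  event 4 (t=29: INC r by 5): q unchanged
  event 5 (t=33: SET p = 47): q unchanged
  event 6 (t=34: INC p by 7): q unchanged
  event 7 (t=35: DEL p): q unchanged
  event 8 (t=41: SET q = 32): q (absent) -> 32
  event 9 (t=51: SET p = -15): q unchanged
  event 10 (t=52: SET p = 8): q unchanged
Final: q = 32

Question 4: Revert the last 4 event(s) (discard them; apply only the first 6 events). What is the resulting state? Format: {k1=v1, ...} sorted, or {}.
Keep first 6 events (discard last 4):
  after event 1 (t=2: SET p = -19): {p=-19}
  after event 2 (t=12: INC p by 13): {p=-6}
  after event 3 (t=19: SET p = -2): {p=-2}
  after event 4 (t=29: INC r by 5): {p=-2, r=5}
  after event 5 (t=33: SET p = 47): {p=47, r=5}
  after event 6 (t=34: INC p by 7): {p=54, r=5}

Answer: {p=54, r=5}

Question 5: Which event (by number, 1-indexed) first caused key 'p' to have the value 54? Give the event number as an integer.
Answer: 6

Derivation:
Looking for first event where p becomes 54:
  event 1: p = -19
  event 2: p = -6
  event 3: p = -2
  event 4: p = -2
  event 5: p = 47
  event 6: p 47 -> 54  <-- first match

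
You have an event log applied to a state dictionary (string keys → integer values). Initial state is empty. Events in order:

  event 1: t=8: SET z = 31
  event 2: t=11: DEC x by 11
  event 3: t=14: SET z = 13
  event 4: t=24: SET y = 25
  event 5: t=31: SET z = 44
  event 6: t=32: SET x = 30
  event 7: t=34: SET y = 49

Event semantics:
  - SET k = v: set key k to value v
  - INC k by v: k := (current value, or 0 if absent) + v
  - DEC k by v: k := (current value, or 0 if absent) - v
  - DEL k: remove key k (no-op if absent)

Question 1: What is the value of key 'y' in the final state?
Answer: 49

Derivation:
Track key 'y' through all 7 events:
  event 1 (t=8: SET z = 31): y unchanged
  event 2 (t=11: DEC x by 11): y unchanged
  event 3 (t=14: SET z = 13): y unchanged
  event 4 (t=24: SET y = 25): y (absent) -> 25
  event 5 (t=31: SET z = 44): y unchanged
  event 6 (t=32: SET x = 30): y unchanged
  event 7 (t=34: SET y = 49): y 25 -> 49
Final: y = 49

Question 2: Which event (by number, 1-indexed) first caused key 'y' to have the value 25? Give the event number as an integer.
Answer: 4

Derivation:
Looking for first event where y becomes 25:
  event 4: y (absent) -> 25  <-- first match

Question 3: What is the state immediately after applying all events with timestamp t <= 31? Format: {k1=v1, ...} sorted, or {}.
Apply events with t <= 31 (5 events):
  after event 1 (t=8: SET z = 31): {z=31}
  after event 2 (t=11: DEC x by 11): {x=-11, z=31}
  after event 3 (t=14: SET z = 13): {x=-11, z=13}
  after event 4 (t=24: SET y = 25): {x=-11, y=25, z=13}
  after event 5 (t=31: SET z = 44): {x=-11, y=25, z=44}

Answer: {x=-11, y=25, z=44}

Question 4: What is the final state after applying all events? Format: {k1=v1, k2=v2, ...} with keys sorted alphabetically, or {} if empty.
Answer: {x=30, y=49, z=44}

Derivation:
  after event 1 (t=8: SET z = 31): {z=31}
  after event 2 (t=11: DEC x by 11): {x=-11, z=31}
  after event 3 (t=14: SET z = 13): {x=-11, z=13}
  after event 4 (t=24: SET y = 25): {x=-11, y=25, z=13}
  after event 5 (t=31: SET z = 44): {x=-11, y=25, z=44}
  after event 6 (t=32: SET x = 30): {x=30, y=25, z=44}
  after event 7 (t=34: SET y = 49): {x=30, y=49, z=44}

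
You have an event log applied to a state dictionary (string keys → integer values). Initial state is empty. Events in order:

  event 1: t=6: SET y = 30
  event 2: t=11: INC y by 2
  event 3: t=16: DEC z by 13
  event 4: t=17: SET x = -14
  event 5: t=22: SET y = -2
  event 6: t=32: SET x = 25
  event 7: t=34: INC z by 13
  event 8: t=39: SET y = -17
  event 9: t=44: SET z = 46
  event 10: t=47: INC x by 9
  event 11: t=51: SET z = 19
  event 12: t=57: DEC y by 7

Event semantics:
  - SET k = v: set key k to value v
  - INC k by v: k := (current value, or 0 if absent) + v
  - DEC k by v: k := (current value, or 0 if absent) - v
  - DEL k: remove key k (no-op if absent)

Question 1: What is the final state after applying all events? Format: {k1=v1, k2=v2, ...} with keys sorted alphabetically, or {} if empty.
Answer: {x=34, y=-24, z=19}

Derivation:
  after event 1 (t=6: SET y = 30): {y=30}
  after event 2 (t=11: INC y by 2): {y=32}
  after event 3 (t=16: DEC z by 13): {y=32, z=-13}
  after event 4 (t=17: SET x = -14): {x=-14, y=32, z=-13}
  after event 5 (t=22: SET y = -2): {x=-14, y=-2, z=-13}
  after event 6 (t=32: SET x = 25): {x=25, y=-2, z=-13}
  after event 7 (t=34: INC z by 13): {x=25, y=-2, z=0}
  after event 8 (t=39: SET y = -17): {x=25, y=-17, z=0}
  after event 9 (t=44: SET z = 46): {x=25, y=-17, z=46}
  after event 10 (t=47: INC x by 9): {x=34, y=-17, z=46}
  after event 11 (t=51: SET z = 19): {x=34, y=-17, z=19}
  after event 12 (t=57: DEC y by 7): {x=34, y=-24, z=19}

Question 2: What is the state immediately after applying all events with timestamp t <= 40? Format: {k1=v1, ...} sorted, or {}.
Apply events with t <= 40 (8 events):
  after event 1 (t=6: SET y = 30): {y=30}
  after event 2 (t=11: INC y by 2): {y=32}
  after event 3 (t=16: DEC z by 13): {y=32, z=-13}
  after event 4 (t=17: SET x = -14): {x=-14, y=32, z=-13}
  after event 5 (t=22: SET y = -2): {x=-14, y=-2, z=-13}
  after event 6 (t=32: SET x = 25): {x=25, y=-2, z=-13}
  after event 7 (t=34: INC z by 13): {x=25, y=-2, z=0}
  after event 8 (t=39: SET y = -17): {x=25, y=-17, z=0}

Answer: {x=25, y=-17, z=0}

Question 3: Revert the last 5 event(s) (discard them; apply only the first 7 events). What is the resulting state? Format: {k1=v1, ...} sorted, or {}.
Keep first 7 events (discard last 5):
  after event 1 (t=6: SET y = 30): {y=30}
  after event 2 (t=11: INC y by 2): {y=32}
  after event 3 (t=16: DEC z by 13): {y=32, z=-13}
  after event 4 (t=17: SET x = -14): {x=-14, y=32, z=-13}
  after event 5 (t=22: SET y = -2): {x=-14, y=-2, z=-13}
  after event 6 (t=32: SET x = 25): {x=25, y=-2, z=-13}
  after event 7 (t=34: INC z by 13): {x=25, y=-2, z=0}

Answer: {x=25, y=-2, z=0}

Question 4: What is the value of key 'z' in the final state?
Track key 'z' through all 12 events:
  event 1 (t=6: SET y = 30): z unchanged
  event 2 (t=11: INC y by 2): z unchanged
  event 3 (t=16: DEC z by 13): z (absent) -> -13
  event 4 (t=17: SET x = -14): z unchanged
  event 5 (t=22: SET y = -2): z unchanged
  event 6 (t=32: SET x = 25): z unchanged
  event 7 (t=34: INC z by 13): z -13 -> 0
  event 8 (t=39: SET y = -17): z unchanged
  event 9 (t=44: SET z = 46): z 0 -> 46
  event 10 (t=47: INC x by 9): z unchanged
  event 11 (t=51: SET z = 19): z 46 -> 19
  event 12 (t=57: DEC y by 7): z unchanged
Final: z = 19

Answer: 19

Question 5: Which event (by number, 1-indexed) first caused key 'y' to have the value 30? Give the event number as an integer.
Looking for first event where y becomes 30:
  event 1: y (absent) -> 30  <-- first match

Answer: 1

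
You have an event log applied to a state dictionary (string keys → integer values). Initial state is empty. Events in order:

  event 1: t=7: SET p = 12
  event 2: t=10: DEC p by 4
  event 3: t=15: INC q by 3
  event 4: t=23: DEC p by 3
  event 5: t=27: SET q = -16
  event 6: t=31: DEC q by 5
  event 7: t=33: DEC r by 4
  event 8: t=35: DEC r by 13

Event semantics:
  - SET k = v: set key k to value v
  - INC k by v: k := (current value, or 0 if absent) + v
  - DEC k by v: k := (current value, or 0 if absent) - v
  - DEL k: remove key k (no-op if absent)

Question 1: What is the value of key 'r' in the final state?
Answer: -17

Derivation:
Track key 'r' through all 8 events:
  event 1 (t=7: SET p = 12): r unchanged
  event 2 (t=10: DEC p by 4): r unchanged
  event 3 (t=15: INC q by 3): r unchanged
  event 4 (t=23: DEC p by 3): r unchanged
  event 5 (t=27: SET q = -16): r unchanged
  event 6 (t=31: DEC q by 5): r unchanged
  event 7 (t=33: DEC r by 4): r (absent) -> -4
  event 8 (t=35: DEC r by 13): r -4 -> -17
Final: r = -17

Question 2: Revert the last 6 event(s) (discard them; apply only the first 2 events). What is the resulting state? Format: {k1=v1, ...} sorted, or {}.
Keep first 2 events (discard last 6):
  after event 1 (t=7: SET p = 12): {p=12}
  after event 2 (t=10: DEC p by 4): {p=8}

Answer: {p=8}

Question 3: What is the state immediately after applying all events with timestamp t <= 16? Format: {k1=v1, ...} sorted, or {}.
Answer: {p=8, q=3}

Derivation:
Apply events with t <= 16 (3 events):
  after event 1 (t=7: SET p = 12): {p=12}
  after event 2 (t=10: DEC p by 4): {p=8}
  after event 3 (t=15: INC q by 3): {p=8, q=3}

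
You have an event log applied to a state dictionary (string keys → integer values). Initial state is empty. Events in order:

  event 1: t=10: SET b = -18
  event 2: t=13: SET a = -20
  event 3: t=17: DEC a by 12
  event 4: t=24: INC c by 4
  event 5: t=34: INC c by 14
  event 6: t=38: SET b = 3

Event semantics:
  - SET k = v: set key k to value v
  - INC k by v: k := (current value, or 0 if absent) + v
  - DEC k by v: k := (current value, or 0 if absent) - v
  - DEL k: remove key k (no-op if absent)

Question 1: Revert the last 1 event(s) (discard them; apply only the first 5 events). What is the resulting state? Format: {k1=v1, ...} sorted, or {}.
Answer: {a=-32, b=-18, c=18}

Derivation:
Keep first 5 events (discard last 1):
  after event 1 (t=10: SET b = -18): {b=-18}
  after event 2 (t=13: SET a = -20): {a=-20, b=-18}
  after event 3 (t=17: DEC a by 12): {a=-32, b=-18}
  after event 4 (t=24: INC c by 4): {a=-32, b=-18, c=4}
  after event 5 (t=34: INC c by 14): {a=-32, b=-18, c=18}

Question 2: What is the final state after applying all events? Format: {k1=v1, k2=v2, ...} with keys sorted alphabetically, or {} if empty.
  after event 1 (t=10: SET b = -18): {b=-18}
  after event 2 (t=13: SET a = -20): {a=-20, b=-18}
  after event 3 (t=17: DEC a by 12): {a=-32, b=-18}
  after event 4 (t=24: INC c by 4): {a=-32, b=-18, c=4}
  after event 5 (t=34: INC c by 14): {a=-32, b=-18, c=18}
  after event 6 (t=38: SET b = 3): {a=-32, b=3, c=18}

Answer: {a=-32, b=3, c=18}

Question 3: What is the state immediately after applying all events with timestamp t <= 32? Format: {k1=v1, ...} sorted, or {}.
Answer: {a=-32, b=-18, c=4}

Derivation:
Apply events with t <= 32 (4 events):
  after event 1 (t=10: SET b = -18): {b=-18}
  after event 2 (t=13: SET a = -20): {a=-20, b=-18}
  after event 3 (t=17: DEC a by 12): {a=-32, b=-18}
  after event 4 (t=24: INC c by 4): {a=-32, b=-18, c=4}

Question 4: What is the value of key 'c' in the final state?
Track key 'c' through all 6 events:
  event 1 (t=10: SET b = -18): c unchanged
  event 2 (t=13: SET a = -20): c unchanged
  event 3 (t=17: DEC a by 12): c unchanged
  event 4 (t=24: INC c by 4): c (absent) -> 4
  event 5 (t=34: INC c by 14): c 4 -> 18
  event 6 (t=38: SET b = 3): c unchanged
Final: c = 18

Answer: 18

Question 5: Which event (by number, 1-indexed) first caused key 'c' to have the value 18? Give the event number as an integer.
Looking for first event where c becomes 18:
  event 4: c = 4
  event 5: c 4 -> 18  <-- first match

Answer: 5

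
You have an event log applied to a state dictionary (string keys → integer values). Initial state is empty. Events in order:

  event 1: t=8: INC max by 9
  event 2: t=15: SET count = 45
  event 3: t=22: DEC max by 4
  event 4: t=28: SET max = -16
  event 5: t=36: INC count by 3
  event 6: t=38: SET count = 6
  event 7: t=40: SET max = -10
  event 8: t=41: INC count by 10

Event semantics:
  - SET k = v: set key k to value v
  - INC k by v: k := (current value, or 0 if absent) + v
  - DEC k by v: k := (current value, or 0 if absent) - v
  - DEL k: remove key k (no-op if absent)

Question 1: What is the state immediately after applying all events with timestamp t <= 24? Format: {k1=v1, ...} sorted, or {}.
Apply events with t <= 24 (3 events):
  after event 1 (t=8: INC max by 9): {max=9}
  after event 2 (t=15: SET count = 45): {count=45, max=9}
  after event 3 (t=22: DEC max by 4): {count=45, max=5}

Answer: {count=45, max=5}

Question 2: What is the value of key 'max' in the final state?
Answer: -10

Derivation:
Track key 'max' through all 8 events:
  event 1 (t=8: INC max by 9): max (absent) -> 9
  event 2 (t=15: SET count = 45): max unchanged
  event 3 (t=22: DEC max by 4): max 9 -> 5
  event 4 (t=28: SET max = -16): max 5 -> -16
  event 5 (t=36: INC count by 3): max unchanged
  event 6 (t=38: SET count = 6): max unchanged
  event 7 (t=40: SET max = -10): max -16 -> -10
  event 8 (t=41: INC count by 10): max unchanged
Final: max = -10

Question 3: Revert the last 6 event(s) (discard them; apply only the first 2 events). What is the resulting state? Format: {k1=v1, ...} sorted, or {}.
Keep first 2 events (discard last 6):
  after event 1 (t=8: INC max by 9): {max=9}
  after event 2 (t=15: SET count = 45): {count=45, max=9}

Answer: {count=45, max=9}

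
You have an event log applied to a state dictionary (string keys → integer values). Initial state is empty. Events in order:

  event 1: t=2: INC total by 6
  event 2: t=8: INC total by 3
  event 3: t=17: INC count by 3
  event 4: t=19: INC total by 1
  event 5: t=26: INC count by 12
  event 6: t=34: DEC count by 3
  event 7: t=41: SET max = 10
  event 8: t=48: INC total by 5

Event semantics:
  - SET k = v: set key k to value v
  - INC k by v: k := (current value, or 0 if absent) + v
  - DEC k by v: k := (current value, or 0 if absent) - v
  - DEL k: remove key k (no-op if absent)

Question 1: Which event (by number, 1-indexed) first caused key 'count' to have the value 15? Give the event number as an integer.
Answer: 5

Derivation:
Looking for first event where count becomes 15:
  event 3: count = 3
  event 4: count = 3
  event 5: count 3 -> 15  <-- first match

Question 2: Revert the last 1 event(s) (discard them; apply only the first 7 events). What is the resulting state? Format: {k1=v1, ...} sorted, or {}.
Answer: {count=12, max=10, total=10}

Derivation:
Keep first 7 events (discard last 1):
  after event 1 (t=2: INC total by 6): {total=6}
  after event 2 (t=8: INC total by 3): {total=9}
  after event 3 (t=17: INC count by 3): {count=3, total=9}
  after event 4 (t=19: INC total by 1): {count=3, total=10}
  after event 5 (t=26: INC count by 12): {count=15, total=10}
  after event 6 (t=34: DEC count by 3): {count=12, total=10}
  after event 7 (t=41: SET max = 10): {count=12, max=10, total=10}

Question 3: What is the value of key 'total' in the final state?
Track key 'total' through all 8 events:
  event 1 (t=2: INC total by 6): total (absent) -> 6
  event 2 (t=8: INC total by 3): total 6 -> 9
  event 3 (t=17: INC count by 3): total unchanged
  event 4 (t=19: INC total by 1): total 9 -> 10
  event 5 (t=26: INC count by 12): total unchanged
  event 6 (t=34: DEC count by 3): total unchanged
  event 7 (t=41: SET max = 10): total unchanged
  event 8 (t=48: INC total by 5): total 10 -> 15
Final: total = 15

Answer: 15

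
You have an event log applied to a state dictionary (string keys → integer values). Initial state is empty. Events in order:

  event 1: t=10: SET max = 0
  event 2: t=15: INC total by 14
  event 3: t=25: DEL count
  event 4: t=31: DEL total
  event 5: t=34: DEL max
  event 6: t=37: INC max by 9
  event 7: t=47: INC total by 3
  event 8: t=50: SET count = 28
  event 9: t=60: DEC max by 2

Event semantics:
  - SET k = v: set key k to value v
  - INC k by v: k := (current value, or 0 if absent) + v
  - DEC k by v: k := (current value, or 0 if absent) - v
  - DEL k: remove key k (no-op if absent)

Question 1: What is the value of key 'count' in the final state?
Answer: 28

Derivation:
Track key 'count' through all 9 events:
  event 1 (t=10: SET max = 0): count unchanged
  event 2 (t=15: INC total by 14): count unchanged
  event 3 (t=25: DEL count): count (absent) -> (absent)
  event 4 (t=31: DEL total): count unchanged
  event 5 (t=34: DEL max): count unchanged
  event 6 (t=37: INC max by 9): count unchanged
  event 7 (t=47: INC total by 3): count unchanged
  event 8 (t=50: SET count = 28): count (absent) -> 28
  event 9 (t=60: DEC max by 2): count unchanged
Final: count = 28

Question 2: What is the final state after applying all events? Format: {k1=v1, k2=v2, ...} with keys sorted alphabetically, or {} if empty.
Answer: {count=28, max=7, total=3}

Derivation:
  after event 1 (t=10: SET max = 0): {max=0}
  after event 2 (t=15: INC total by 14): {max=0, total=14}
  after event 3 (t=25: DEL count): {max=0, total=14}
  after event 4 (t=31: DEL total): {max=0}
  after event 5 (t=34: DEL max): {}
  after event 6 (t=37: INC max by 9): {max=9}
  after event 7 (t=47: INC total by 3): {max=9, total=3}
  after event 8 (t=50: SET count = 28): {count=28, max=9, total=3}
  after event 9 (t=60: DEC max by 2): {count=28, max=7, total=3}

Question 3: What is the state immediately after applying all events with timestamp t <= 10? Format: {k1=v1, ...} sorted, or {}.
Answer: {max=0}

Derivation:
Apply events with t <= 10 (1 events):
  after event 1 (t=10: SET max = 0): {max=0}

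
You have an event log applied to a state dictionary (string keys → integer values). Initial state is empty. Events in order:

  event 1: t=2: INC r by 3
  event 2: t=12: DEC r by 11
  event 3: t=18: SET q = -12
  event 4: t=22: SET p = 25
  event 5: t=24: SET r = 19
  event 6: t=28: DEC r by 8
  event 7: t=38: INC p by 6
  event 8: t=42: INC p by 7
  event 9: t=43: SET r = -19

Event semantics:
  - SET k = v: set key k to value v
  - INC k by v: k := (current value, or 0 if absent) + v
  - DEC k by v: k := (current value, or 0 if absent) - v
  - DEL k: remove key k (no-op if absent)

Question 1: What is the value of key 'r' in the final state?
Answer: -19

Derivation:
Track key 'r' through all 9 events:
  event 1 (t=2: INC r by 3): r (absent) -> 3
  event 2 (t=12: DEC r by 11): r 3 -> -8
  event 3 (t=18: SET q = -12): r unchanged
  event 4 (t=22: SET p = 25): r unchanged
  event 5 (t=24: SET r = 19): r -8 -> 19
  event 6 (t=28: DEC r by 8): r 19 -> 11
  event 7 (t=38: INC p by 6): r unchanged
  event 8 (t=42: INC p by 7): r unchanged
  event 9 (t=43: SET r = -19): r 11 -> -19
Final: r = -19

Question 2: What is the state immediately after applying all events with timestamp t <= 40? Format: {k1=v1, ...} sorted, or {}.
Apply events with t <= 40 (7 events):
  after event 1 (t=2: INC r by 3): {r=3}
  after event 2 (t=12: DEC r by 11): {r=-8}
  after event 3 (t=18: SET q = -12): {q=-12, r=-8}
  after event 4 (t=22: SET p = 25): {p=25, q=-12, r=-8}
  after event 5 (t=24: SET r = 19): {p=25, q=-12, r=19}
  after event 6 (t=28: DEC r by 8): {p=25, q=-12, r=11}
  after event 7 (t=38: INC p by 6): {p=31, q=-12, r=11}

Answer: {p=31, q=-12, r=11}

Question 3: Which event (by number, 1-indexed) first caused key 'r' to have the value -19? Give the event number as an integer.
Looking for first event where r becomes -19:
  event 1: r = 3
  event 2: r = -8
  event 3: r = -8
  event 4: r = -8
  event 5: r = 19
  event 6: r = 11
  event 7: r = 11
  event 8: r = 11
  event 9: r 11 -> -19  <-- first match

Answer: 9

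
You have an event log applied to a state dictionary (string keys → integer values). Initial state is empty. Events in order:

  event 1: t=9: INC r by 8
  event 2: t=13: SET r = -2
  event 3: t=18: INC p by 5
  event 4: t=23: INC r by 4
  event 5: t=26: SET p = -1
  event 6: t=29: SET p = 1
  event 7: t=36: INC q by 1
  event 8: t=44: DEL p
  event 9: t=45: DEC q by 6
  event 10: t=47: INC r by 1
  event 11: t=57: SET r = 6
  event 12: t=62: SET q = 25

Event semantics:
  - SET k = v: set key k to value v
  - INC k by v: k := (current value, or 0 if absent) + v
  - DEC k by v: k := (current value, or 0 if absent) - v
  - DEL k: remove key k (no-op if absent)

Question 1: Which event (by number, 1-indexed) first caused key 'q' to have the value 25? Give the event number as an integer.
Looking for first event where q becomes 25:
  event 7: q = 1
  event 8: q = 1
  event 9: q = -5
  event 10: q = -5
  event 11: q = -5
  event 12: q -5 -> 25  <-- first match

Answer: 12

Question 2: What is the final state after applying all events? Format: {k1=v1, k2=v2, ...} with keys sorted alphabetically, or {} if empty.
  after event 1 (t=9: INC r by 8): {r=8}
  after event 2 (t=13: SET r = -2): {r=-2}
  after event 3 (t=18: INC p by 5): {p=5, r=-2}
  after event 4 (t=23: INC r by 4): {p=5, r=2}
  after event 5 (t=26: SET p = -1): {p=-1, r=2}
  after event 6 (t=29: SET p = 1): {p=1, r=2}
  after event 7 (t=36: INC q by 1): {p=1, q=1, r=2}
  after event 8 (t=44: DEL p): {q=1, r=2}
  after event 9 (t=45: DEC q by 6): {q=-5, r=2}
  after event 10 (t=47: INC r by 1): {q=-5, r=3}
  after event 11 (t=57: SET r = 6): {q=-5, r=6}
  after event 12 (t=62: SET q = 25): {q=25, r=6}

Answer: {q=25, r=6}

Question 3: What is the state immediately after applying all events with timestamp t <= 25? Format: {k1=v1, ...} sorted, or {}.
Apply events with t <= 25 (4 events):
  after event 1 (t=9: INC r by 8): {r=8}
  after event 2 (t=13: SET r = -2): {r=-2}
  after event 3 (t=18: INC p by 5): {p=5, r=-2}
  after event 4 (t=23: INC r by 4): {p=5, r=2}

Answer: {p=5, r=2}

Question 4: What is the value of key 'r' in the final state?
Answer: 6

Derivation:
Track key 'r' through all 12 events:
  event 1 (t=9: INC r by 8): r (absent) -> 8
  event 2 (t=13: SET r = -2): r 8 -> -2
  event 3 (t=18: INC p by 5): r unchanged
  event 4 (t=23: INC r by 4): r -2 -> 2
  event 5 (t=26: SET p = -1): r unchanged
  event 6 (t=29: SET p = 1): r unchanged
  event 7 (t=36: INC q by 1): r unchanged
  event 8 (t=44: DEL p): r unchanged
  event 9 (t=45: DEC q by 6): r unchanged
  event 10 (t=47: INC r by 1): r 2 -> 3
  event 11 (t=57: SET r = 6): r 3 -> 6
  event 12 (t=62: SET q = 25): r unchanged
Final: r = 6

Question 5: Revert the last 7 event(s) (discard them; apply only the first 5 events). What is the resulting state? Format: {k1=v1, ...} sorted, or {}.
Answer: {p=-1, r=2}

Derivation:
Keep first 5 events (discard last 7):
  after event 1 (t=9: INC r by 8): {r=8}
  after event 2 (t=13: SET r = -2): {r=-2}
  after event 3 (t=18: INC p by 5): {p=5, r=-2}
  after event 4 (t=23: INC r by 4): {p=5, r=2}
  after event 5 (t=26: SET p = -1): {p=-1, r=2}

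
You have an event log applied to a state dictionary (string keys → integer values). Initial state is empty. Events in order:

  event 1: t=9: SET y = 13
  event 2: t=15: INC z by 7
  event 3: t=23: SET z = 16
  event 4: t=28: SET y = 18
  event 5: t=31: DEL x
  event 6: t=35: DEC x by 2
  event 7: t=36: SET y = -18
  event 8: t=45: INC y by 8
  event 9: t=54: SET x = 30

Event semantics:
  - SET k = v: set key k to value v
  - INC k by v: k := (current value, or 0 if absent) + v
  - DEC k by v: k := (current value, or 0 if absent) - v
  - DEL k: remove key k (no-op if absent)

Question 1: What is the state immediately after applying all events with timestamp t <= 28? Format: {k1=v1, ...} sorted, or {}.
Apply events with t <= 28 (4 events):
  after event 1 (t=9: SET y = 13): {y=13}
  after event 2 (t=15: INC z by 7): {y=13, z=7}
  after event 3 (t=23: SET z = 16): {y=13, z=16}
  after event 4 (t=28: SET y = 18): {y=18, z=16}

Answer: {y=18, z=16}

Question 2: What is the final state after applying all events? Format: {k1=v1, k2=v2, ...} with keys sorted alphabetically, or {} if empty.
Answer: {x=30, y=-10, z=16}

Derivation:
  after event 1 (t=9: SET y = 13): {y=13}
  after event 2 (t=15: INC z by 7): {y=13, z=7}
  after event 3 (t=23: SET z = 16): {y=13, z=16}
  after event 4 (t=28: SET y = 18): {y=18, z=16}
  after event 5 (t=31: DEL x): {y=18, z=16}
  after event 6 (t=35: DEC x by 2): {x=-2, y=18, z=16}
  after event 7 (t=36: SET y = -18): {x=-2, y=-18, z=16}
  after event 8 (t=45: INC y by 8): {x=-2, y=-10, z=16}
  after event 9 (t=54: SET x = 30): {x=30, y=-10, z=16}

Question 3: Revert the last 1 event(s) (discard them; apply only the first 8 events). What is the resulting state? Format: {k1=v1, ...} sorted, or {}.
Answer: {x=-2, y=-10, z=16}

Derivation:
Keep first 8 events (discard last 1):
  after event 1 (t=9: SET y = 13): {y=13}
  after event 2 (t=15: INC z by 7): {y=13, z=7}
  after event 3 (t=23: SET z = 16): {y=13, z=16}
  after event 4 (t=28: SET y = 18): {y=18, z=16}
  after event 5 (t=31: DEL x): {y=18, z=16}
  after event 6 (t=35: DEC x by 2): {x=-2, y=18, z=16}
  after event 7 (t=36: SET y = -18): {x=-2, y=-18, z=16}
  after event 8 (t=45: INC y by 8): {x=-2, y=-10, z=16}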